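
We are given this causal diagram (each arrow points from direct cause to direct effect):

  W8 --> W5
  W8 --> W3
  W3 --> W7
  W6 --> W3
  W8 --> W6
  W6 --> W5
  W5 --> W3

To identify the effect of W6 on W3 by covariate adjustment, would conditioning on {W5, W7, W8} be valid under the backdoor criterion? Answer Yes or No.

Backdoor paths from W6 to W3 (paths whose first edge points into W6):
  P1: W6 <- W8 -> W5 -> W3
  P2: W6 <- W8 -> W3
Condition 1 (no descendant of W6 in the set): FAILS — W5 and W7 are descendants of W6.
Condition 2 (every backdoor path blocked by {W5, W7, W8}):
  P1: blocked at fork node W8 ∈ conditioning set.
  P2: blocked at fork node W8 ∈ conditioning set.
{W5, W7, W8} does not satisfy the backdoor criterion.

No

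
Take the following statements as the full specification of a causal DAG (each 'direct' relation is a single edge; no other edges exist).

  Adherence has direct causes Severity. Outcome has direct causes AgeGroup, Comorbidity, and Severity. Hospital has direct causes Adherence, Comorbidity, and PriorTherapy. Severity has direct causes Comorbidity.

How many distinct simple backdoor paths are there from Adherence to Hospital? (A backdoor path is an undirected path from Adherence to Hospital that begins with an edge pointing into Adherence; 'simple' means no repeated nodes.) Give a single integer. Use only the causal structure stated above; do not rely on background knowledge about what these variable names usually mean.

2

A backdoor path from Adherence to Hospital is any simple undirected path whose first edge points into Adherence (i.e. leaves Adherence via a parent).
Parents of Adherence: {Severity}.
Enumerating:
  P1: Adherence <- Severity <- Comorbidity -> Hospital
  P2: Adherence <- Severity -> Outcome <- Comorbidity -> Hospital
That exhausts the simple backdoor paths. Count: 2.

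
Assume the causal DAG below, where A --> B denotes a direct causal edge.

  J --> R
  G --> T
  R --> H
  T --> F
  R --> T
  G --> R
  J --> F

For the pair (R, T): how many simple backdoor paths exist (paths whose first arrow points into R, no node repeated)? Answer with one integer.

A backdoor path from R to T is any simple undirected path whose first edge points into R (i.e. leaves R via a parent).
Parents of R: {G, J}.
Enumerating:
  P1: R <- G -> T
  P2: R <- J -> F <- T
That exhausts the simple backdoor paths. Count: 2.

2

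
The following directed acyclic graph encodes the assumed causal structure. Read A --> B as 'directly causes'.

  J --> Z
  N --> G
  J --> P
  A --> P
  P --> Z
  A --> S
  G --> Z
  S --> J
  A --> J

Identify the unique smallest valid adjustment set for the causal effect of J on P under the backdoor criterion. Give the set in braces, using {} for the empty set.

{A}

Variables eligible for adjustment (non-descendants of J, excluding J and P): {A, G, N, S}.
Backdoor paths from J to P:
  P1: J <- A -> P
  P2: J <- S <- A -> P
The empty set is not sufficient: P1 (J <- A -> P) has no collider blocking it and no conditioned non-collider, so it is open.
Try {A}:
  P1: blocked at fork node A ∈ conditioning set.
  P2: blocked at fork node A ∈ conditioning set.
{A} contains no descendant of J and blocks every backdoor path.
No other singleton works — e.g. {S} leaves P1 open — so {A} is the unique smallest valid adjustment set.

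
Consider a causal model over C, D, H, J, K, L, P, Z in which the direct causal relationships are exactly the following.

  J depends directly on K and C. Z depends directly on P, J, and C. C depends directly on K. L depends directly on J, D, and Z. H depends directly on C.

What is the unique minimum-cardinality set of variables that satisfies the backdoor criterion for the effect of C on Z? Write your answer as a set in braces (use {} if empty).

{K}

Variables eligible for adjustment (non-descendants of C, excluding C and Z): {D, K, P}.
Backdoor paths from C to Z:
  P1: C <- K -> J -> Z
  P2: C <- K -> J -> L <- Z
The empty set is not sufficient: P1 (C <- K -> J -> Z) has no collider blocking it and no conditioned non-collider, so it is open.
Try {K}:
  P1: blocked at fork node K ∈ conditioning set.
  P2: blocked at fork node K ∈ conditioning set.
{K} contains no descendant of C and blocks every backdoor path.
No other singleton works — e.g. {D} leaves P1 open — so {K} is the unique smallest valid adjustment set.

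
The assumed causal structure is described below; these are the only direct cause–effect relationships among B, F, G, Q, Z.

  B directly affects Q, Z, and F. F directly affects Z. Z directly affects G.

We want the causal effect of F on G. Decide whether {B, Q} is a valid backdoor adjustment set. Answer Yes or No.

Yes

Backdoor paths from F to G (paths whose first edge points into F):
  P1: F <- B -> Z -> G
Condition 1 (no descendant of F in the set): holds — descendants of F are {G, Z}; none are in {B, Q}.
Condition 2 (every backdoor path blocked by {B, Q}):
  P1: blocked at fork node B ∈ conditioning set.
{B, Q} satisfies the backdoor criterion.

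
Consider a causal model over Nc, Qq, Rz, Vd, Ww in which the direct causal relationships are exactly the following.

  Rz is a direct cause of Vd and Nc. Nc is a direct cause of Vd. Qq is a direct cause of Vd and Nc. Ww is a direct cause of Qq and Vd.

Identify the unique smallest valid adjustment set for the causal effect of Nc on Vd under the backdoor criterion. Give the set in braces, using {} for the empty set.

Variables eligible for adjustment (non-descendants of Nc, excluding Nc and Vd): {Qq, Rz, Ww}.
Backdoor paths from Nc to Vd:
  P1: Nc <- Rz -> Vd
  P2: Nc <- Qq <- Ww -> Vd
  P3: Nc <- Qq -> Vd
The empty set is not sufficient: P1 (Nc <- Rz -> Vd) has no collider blocking it and no conditioned non-collider, so it is open.
Try {Qq, Rz}:
  P1: blocked at fork node Rz ∈ conditioning set.
  P2: blocked at chain node Qq ∈ conditioning set.
  P3: blocked at fork node Qq ∈ conditioning set.
{Qq, Rz} contains no descendant of Nc and blocks every backdoor path.
Every element of {Qq, Rz} is needed (dropping Qq leaves P2 open; dropping Rz leaves P1 open), so no proper subset is valid.
Among all size-2 subsets of the eligible variables, only {Qq, Rz} blocks every backdoor path, so it is the unique smallest valid adjustment set.

{Qq, Rz}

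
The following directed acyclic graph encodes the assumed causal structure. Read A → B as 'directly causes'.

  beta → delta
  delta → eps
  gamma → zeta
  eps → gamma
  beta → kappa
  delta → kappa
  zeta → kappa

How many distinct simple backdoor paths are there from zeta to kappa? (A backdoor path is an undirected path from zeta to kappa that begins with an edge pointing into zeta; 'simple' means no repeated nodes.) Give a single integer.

2

A backdoor path from zeta to kappa is any simple undirected path whose first edge points into zeta (i.e. leaves zeta via a parent).
Parents of zeta: {gamma}.
Enumerating:
  P1: zeta <- gamma <- eps <- delta <- beta -> kappa
  P2: zeta <- gamma <- eps <- delta -> kappa
That exhausts the simple backdoor paths. Count: 2.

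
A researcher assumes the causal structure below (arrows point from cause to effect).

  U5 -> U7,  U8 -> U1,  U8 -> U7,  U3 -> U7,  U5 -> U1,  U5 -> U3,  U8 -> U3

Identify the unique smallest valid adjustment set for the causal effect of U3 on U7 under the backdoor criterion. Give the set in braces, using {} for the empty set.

Variables eligible for adjustment (non-descendants of U3, excluding U3 and U7): {U1, U5, U8}.
Backdoor paths from U3 to U7:
  P1: U3 <- U5 -> U1 <- U8 -> U7
  P2: U3 <- U5 -> U7
  P3: U3 <- U8 -> U1 <- U5 -> U7
  P4: U3 <- U8 -> U7
The empty set is not sufficient: P2 (U3 <- U5 -> U7) has no collider blocking it and no conditioned non-collider, so it is open.
Try {U5, U8}:
  P1: blocked at fork node U5 ∈ conditioning set.
  P2: blocked at fork node U5 ∈ conditioning set.
  P3: blocked at fork node U8 ∈ conditioning set.
  P4: blocked at fork node U8 ∈ conditioning set.
{U5, U8} contains no descendant of U3 and blocks every backdoor path.
Every element of {U5, U8} is needed (dropping U5 leaves P2 open; dropping U8 leaves P4 open), so no proper subset is valid.
Among all size-2 subsets of the eligible variables, only {U5, U8} blocks every backdoor path, so it is the unique smallest valid adjustment set.

{U5, U8}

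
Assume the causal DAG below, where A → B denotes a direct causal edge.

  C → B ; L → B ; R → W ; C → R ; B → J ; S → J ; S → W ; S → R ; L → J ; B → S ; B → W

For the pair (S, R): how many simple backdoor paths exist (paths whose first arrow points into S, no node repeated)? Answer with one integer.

2

A backdoor path from S to R is any simple undirected path whose first edge points into S (i.e. leaves S via a parent).
Parents of S: {B}.
Enumerating:
  P1: S <- B <- C -> R
  P2: S <- B -> W <- R
That exhausts the simple backdoor paths. Count: 2.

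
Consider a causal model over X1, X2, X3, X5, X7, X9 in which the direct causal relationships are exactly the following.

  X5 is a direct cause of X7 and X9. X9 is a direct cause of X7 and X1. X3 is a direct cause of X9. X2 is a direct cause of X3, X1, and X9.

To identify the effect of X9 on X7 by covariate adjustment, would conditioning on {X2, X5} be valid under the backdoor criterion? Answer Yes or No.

Yes

Backdoor paths from X9 to X7 (paths whose first edge points into X9):
  P1: X9 <- X5 -> X7
Condition 1 (no descendant of X9 in the set): holds — descendants of X9 are {X1, X7}; none are in {X2, X5}.
Condition 2 (every backdoor path blocked by {X2, X5}):
  P1: blocked at fork node X5 ∈ conditioning set.
{X2, X5} satisfies the backdoor criterion.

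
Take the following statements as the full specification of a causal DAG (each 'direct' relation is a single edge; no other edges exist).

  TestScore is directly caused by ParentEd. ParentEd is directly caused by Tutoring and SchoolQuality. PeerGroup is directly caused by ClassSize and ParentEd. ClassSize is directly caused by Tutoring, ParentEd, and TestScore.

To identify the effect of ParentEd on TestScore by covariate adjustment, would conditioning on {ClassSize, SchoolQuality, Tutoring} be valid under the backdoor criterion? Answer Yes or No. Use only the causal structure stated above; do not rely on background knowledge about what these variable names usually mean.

Backdoor paths from ParentEd to TestScore (paths whose first edge points into ParentEd):
  P1: ParentEd <- Tutoring -> ClassSize <- TestScore
Condition 1 (no descendant of ParentEd in the set): FAILS — ClassSize is a descendant of ParentEd.
Condition 2 (every backdoor path blocked by {ClassSize, SchoolQuality, Tutoring}):
  P1: blocked at fork node Tutoring ∈ conditioning set.
{ClassSize, SchoolQuality, Tutoring} does not satisfy the backdoor criterion.

No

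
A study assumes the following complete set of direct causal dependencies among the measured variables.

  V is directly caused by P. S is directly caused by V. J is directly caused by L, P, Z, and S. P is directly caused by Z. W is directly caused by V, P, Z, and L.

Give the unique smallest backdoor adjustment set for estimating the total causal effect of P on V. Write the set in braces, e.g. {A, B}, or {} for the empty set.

{}

Variables eligible for adjustment (non-descendants of P, excluding P and V): {L, Z}.
Backdoor paths from P to V:
  P1: P <- Z -> W <- V
  P2: P <- Z -> W <- L -> J <- S <- V
  P3: P <- Z -> J <- L -> W <- V
  P4: P <- Z -> J <- S <- V
Each backdoor path contains an unconditioned collider, so every path is already blocked with the empty conditioning set:
  P1: blocked at collider W (neither it nor any descendant is in the conditioning set).
  P2: blocked at collider W (neither it nor any descendant is in the conditioning set).
  P3: blocked at collider J (neither it nor any descendant is in the conditioning set).
  P4: blocked at collider J (neither it nor any descendant is in the conditioning set).
The empty set is therefore the unique smallest valid set.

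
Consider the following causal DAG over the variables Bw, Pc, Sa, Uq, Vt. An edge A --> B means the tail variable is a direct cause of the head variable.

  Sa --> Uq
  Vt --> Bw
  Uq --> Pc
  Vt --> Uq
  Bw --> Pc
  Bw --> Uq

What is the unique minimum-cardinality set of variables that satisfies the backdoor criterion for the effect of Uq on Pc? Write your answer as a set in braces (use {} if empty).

{Bw}

Variables eligible for adjustment (non-descendants of Uq, excluding Uq and Pc): {Bw, Sa, Vt}.
Backdoor paths from Uq to Pc:
  P1: Uq <- Vt -> Bw -> Pc
  P2: Uq <- Bw -> Pc
The empty set is not sufficient: P1 (Uq <- Vt -> Bw -> Pc) has no collider blocking it and no conditioned non-collider, so it is open.
Try {Bw}:
  P1: blocked at chain node Bw ∈ conditioning set.
  P2: blocked at fork node Bw ∈ conditioning set.
{Bw} contains no descendant of Uq and blocks every backdoor path.
No other singleton works — e.g. {Sa} leaves P1 open — so {Bw} is the unique smallest valid adjustment set.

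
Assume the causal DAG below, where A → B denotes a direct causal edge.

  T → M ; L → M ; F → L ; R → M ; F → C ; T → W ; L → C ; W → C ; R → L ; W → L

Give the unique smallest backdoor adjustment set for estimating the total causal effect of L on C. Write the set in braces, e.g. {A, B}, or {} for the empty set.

Variables eligible for adjustment (non-descendants of L, excluding L and C): {F, R, T, W}.
Backdoor paths from L to C:
  P1: L <- W -> C
  P2: L <- F -> C
  P3: L <- R -> M <- T -> W -> C
The empty set is not sufficient: P1 (L <- W -> C) has no collider blocking it and no conditioned non-collider, so it is open.
Try {F, W}:
  P1: blocked at fork node W ∈ conditioning set.
  P2: blocked at fork node F ∈ conditioning set.
  P3: blocked at collider M (neither it nor any descendant is in the conditioning set).
{F, W} contains no descendant of L and blocks every backdoor path.
Every element of {F, W} is needed (dropping F leaves P2 open; dropping W leaves P1 open), so no proper subset is valid.
Among all size-2 subsets of the eligible variables, only {F, W} blocks every backdoor path, so it is the unique smallest valid adjustment set.

{F, W}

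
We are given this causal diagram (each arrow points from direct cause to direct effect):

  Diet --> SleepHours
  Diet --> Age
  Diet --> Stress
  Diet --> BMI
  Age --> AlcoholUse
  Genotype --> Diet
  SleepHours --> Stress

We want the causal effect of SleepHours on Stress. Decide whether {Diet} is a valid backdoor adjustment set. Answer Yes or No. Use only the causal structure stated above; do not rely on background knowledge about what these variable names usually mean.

Yes

Backdoor paths from SleepHours to Stress (paths whose first edge points into SleepHours):
  P1: SleepHours <- Diet -> Stress
Condition 1 (no descendant of SleepHours in the set): holds — descendants of SleepHours are {Stress}; none are in {Diet}.
Condition 2 (every backdoor path blocked by {Diet}):
  P1: blocked at fork node Diet ∈ conditioning set.
{Diet} satisfies the backdoor criterion.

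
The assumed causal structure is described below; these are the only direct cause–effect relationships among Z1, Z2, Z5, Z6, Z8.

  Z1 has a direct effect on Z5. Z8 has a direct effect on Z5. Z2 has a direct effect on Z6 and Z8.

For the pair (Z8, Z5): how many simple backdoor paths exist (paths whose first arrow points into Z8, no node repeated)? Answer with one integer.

0

A backdoor path from Z8 to Z5 is any simple undirected path whose first edge points into Z8 (i.e. leaves Z8 via a parent).
Parents of Z8: {Z2}.
No simple path from any parent of Z8 reaches Z5 without revisiting Z8, so there are no backdoor paths.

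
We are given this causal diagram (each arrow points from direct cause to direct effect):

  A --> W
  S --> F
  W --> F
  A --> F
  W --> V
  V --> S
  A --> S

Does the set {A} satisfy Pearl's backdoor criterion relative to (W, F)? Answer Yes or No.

Backdoor paths from W to F (paths whose first edge points into W):
  P1: W <- A -> S -> F
  P2: W <- A -> F
Condition 1 (no descendant of W in the set): holds — descendants of W are {F, S, V}; none are in {A}.
Condition 2 (every backdoor path blocked by {A}):
  P1: blocked at fork node A ∈ conditioning set.
  P2: blocked at fork node A ∈ conditioning set.
{A} satisfies the backdoor criterion.

Yes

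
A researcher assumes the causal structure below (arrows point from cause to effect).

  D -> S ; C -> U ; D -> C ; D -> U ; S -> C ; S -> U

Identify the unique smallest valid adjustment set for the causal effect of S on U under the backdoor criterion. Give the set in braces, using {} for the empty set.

Variables eligible for adjustment (non-descendants of S, excluding S and U): {D}.
Backdoor paths from S to U:
  P1: S <- D -> C -> U
  P2: S <- D -> U
The empty set is not sufficient: P1 (S <- D -> C -> U) has no collider blocking it and no conditioned non-collider, so it is open.
Try {D}:
  P1: blocked at fork node D ∈ conditioning set.
  P2: blocked at fork node D ∈ conditioning set.
{D} contains no descendant of S and blocks every backdoor path.
{D} is the unique smallest valid adjustment set.

{D}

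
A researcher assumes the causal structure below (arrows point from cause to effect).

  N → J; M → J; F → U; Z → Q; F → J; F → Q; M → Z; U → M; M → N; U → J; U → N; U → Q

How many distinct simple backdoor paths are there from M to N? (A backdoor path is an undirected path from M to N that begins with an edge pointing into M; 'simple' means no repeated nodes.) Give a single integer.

A backdoor path from M to N is any simple undirected path whose first edge points into M (i.e. leaves M via a parent).
Parents of M: {U}.
Enumerating:
  P1: M <- U <- F -> J <- N
  P2: M <- U -> Q <- F -> J <- N
  P3: M <- U -> N
  P4: M <- U -> J <- N
That exhausts the simple backdoor paths. Count: 4.

4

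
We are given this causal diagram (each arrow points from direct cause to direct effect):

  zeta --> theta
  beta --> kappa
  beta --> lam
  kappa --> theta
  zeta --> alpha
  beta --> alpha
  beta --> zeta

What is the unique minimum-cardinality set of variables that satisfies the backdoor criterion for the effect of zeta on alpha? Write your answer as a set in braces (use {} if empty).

{beta}

Variables eligible for adjustment (non-descendants of zeta, excluding zeta and alpha): {beta, kappa, lam}.
Backdoor paths from zeta to alpha:
  P1: zeta <- beta -> alpha
The empty set is not sufficient: P1 (zeta <- beta -> alpha) has no collider blocking it and no conditioned non-collider, so it is open.
Try {beta}:
  P1: blocked at fork node beta ∈ conditioning set.
{beta} contains no descendant of zeta and blocks every backdoor path.
No other singleton works — e.g. {lam} leaves P1 open — so {beta} is the unique smallest valid adjustment set.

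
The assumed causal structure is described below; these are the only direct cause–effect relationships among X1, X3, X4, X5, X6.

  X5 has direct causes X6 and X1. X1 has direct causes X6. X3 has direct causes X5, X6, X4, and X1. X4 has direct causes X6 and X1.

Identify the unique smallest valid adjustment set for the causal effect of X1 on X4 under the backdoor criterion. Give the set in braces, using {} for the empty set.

{X6}

Variables eligible for adjustment (non-descendants of X1, excluding X1 and X4): {X6}.
Backdoor paths from X1 to X4:
  P1: X1 <- X6 -> X5 -> X3 <- X4
  P2: X1 <- X6 -> X4
  P3: X1 <- X6 -> X3 <- X4
The empty set is not sufficient: P2 (X1 <- X6 -> X4) has no collider blocking it and no conditioned non-collider, so it is open.
Try {X6}:
  P1: blocked at fork node X6 ∈ conditioning set.
  P2: blocked at fork node X6 ∈ conditioning set.
  P3: blocked at fork node X6 ∈ conditioning set.
{X6} contains no descendant of X1 and blocks every backdoor path.
{X6} is the unique smallest valid adjustment set.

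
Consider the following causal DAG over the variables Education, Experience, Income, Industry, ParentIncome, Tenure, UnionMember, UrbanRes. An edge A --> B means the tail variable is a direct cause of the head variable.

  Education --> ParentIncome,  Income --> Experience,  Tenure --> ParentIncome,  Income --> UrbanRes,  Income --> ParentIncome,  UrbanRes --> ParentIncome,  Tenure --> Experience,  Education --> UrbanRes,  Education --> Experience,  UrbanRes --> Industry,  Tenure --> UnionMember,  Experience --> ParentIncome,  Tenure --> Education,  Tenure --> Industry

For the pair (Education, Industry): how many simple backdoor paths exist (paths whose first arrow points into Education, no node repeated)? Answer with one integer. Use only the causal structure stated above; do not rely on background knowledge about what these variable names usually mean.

A backdoor path from Education to Industry is any simple undirected path whose first edge points into Education (i.e. leaves Education via a parent).
Parents of Education: {Tenure}.
Enumerating:
  P1: Education <- Tenure -> Industry
  P2: Education <- Tenure -> Experience <- Income -> UrbanRes -> Industry
  P3: Education <- Tenure -> Experience <- Income -> ParentIncome <- UrbanRes -> Industry
  P4: Education <- Tenure -> Experience -> ParentIncome <- Income -> UrbanRes -> Industry
  P5: Education <- Tenure -> Experience -> ParentIncome <- UrbanRes -> Industry
  P6: Education <- Tenure -> ParentIncome <- Income -> UrbanRes -> Industry
  P7: Education <- Tenure -> ParentIncome <- UrbanRes -> Industry
  P8: Education <- Tenure -> ParentIncome <- Experience <- Income -> UrbanRes -> Industry
That exhausts the simple backdoor paths. Count: 8.

8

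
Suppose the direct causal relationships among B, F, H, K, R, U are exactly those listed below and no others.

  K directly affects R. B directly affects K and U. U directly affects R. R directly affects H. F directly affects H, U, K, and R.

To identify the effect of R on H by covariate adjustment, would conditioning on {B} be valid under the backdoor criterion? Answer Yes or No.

No

Backdoor paths from R to H (paths whose first edge points into R):
  P1: R <- F -> H
  P2: R <- K <- B -> U <- F -> H
  P3: R <- K <- F -> H
  P4: R <- U <- B -> K <- F -> H
  P5: R <- U <- F -> H
Condition 1 (no descendant of R in the set): holds — descendants of R are {H}; none are in {B}.
Condition 2 (every backdoor path blocked by {B}):
  P1: open — no interior node is in the conditioning set.
  P2: blocked at fork node B ∈ conditioning set.
  P3: open — no interior node is in the conditioning set.
  P4: blocked at fork node B ∈ conditioning set.
  P5: open — no interior node is in the conditioning set.
{B} does not satisfy the backdoor criterion.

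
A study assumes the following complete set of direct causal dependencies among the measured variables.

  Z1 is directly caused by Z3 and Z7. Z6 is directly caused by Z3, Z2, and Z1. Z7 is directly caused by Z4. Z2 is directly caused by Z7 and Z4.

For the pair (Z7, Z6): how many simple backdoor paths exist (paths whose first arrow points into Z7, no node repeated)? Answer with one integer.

1

A backdoor path from Z7 to Z6 is any simple undirected path whose first edge points into Z7 (i.e. leaves Z7 via a parent).
Parents of Z7: {Z4}.
Enumerating:
  P1: Z7 <- Z4 -> Z2 -> Z6
That exhausts the simple backdoor paths. Count: 1.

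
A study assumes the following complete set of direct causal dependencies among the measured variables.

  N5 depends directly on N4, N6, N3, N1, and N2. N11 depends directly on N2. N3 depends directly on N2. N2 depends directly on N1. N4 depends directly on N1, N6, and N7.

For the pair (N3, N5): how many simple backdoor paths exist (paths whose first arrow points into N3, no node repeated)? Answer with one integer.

4

A backdoor path from N3 to N5 is any simple undirected path whose first edge points into N3 (i.e. leaves N3 via a parent).
Parents of N3: {N2}.
Enumerating:
  P1: N3 <- N2 <- N1 -> N4 <- N6 -> N5
  P2: N3 <- N2 <- N1 -> N4 -> N5
  P3: N3 <- N2 <- N1 -> N5
  P4: N3 <- N2 -> N5
That exhausts the simple backdoor paths. Count: 4.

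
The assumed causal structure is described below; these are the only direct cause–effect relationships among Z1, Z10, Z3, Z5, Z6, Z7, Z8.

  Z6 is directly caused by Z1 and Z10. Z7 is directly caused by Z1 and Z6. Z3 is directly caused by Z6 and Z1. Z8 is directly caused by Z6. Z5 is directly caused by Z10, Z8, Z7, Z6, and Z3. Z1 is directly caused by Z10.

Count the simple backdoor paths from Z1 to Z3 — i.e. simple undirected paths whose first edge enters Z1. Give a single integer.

8

A backdoor path from Z1 to Z3 is any simple undirected path whose first edge points into Z1 (i.e. leaves Z1 via a parent).
Parents of Z1: {Z10}.
Enumerating:
  P1: Z1 <- Z10 -> Z6 -> Z7 -> Z5 <- Z3
  P2: Z1 <- Z10 -> Z6 -> Z8 -> Z5 <- Z3
  P3: Z1 <- Z10 -> Z6 -> Z3
  P4: Z1 <- Z10 -> Z6 -> Z5 <- Z3
  P5: Z1 <- Z10 -> Z5 <- Z6 -> Z3
  P6: Z1 <- Z10 -> Z5 <- Z7 <- Z6 -> Z3
  P7: Z1 <- Z10 -> Z5 <- Z8 <- Z6 -> Z3
  P8: Z1 <- Z10 -> Z5 <- Z3
That exhausts the simple backdoor paths. Count: 8.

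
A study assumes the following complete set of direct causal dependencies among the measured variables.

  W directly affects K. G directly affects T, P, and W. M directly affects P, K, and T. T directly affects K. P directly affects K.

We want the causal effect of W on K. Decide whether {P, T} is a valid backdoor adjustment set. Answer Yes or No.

No

Backdoor paths from W to K (paths whose first edge points into W):
  P1: W <- G -> P <- M -> T -> K
  P2: W <- G -> P <- M -> K
  P3: W <- G -> P -> K
  P4: W <- G -> T <- M -> P -> K
  P5: W <- G -> T <- M -> K
  P6: W <- G -> T -> K
Condition 1 (no descendant of W in the set): holds — descendants of W are {K}; none are in {P, T}.
Condition 2 (every backdoor path blocked by {P, T}):
  P1: blocked at chain node T ∈ conditioning set.
  P2: open — collider(s) P are conditioned on (or have a conditioned descendant) and no non-collider on the path is in the set.
  P3: blocked at chain node P ∈ conditioning set.
  P4: blocked at chain node P ∈ conditioning set.
  P5: open — collider(s) T are conditioned on (or have a conditioned descendant) and no non-collider on the path is in the set.
  P6: blocked at chain node T ∈ conditioning set.
{P, T} does not satisfy the backdoor criterion.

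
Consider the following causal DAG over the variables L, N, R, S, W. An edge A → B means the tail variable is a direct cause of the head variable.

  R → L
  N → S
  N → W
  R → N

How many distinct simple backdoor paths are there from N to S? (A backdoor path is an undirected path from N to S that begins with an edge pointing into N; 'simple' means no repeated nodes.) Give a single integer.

0

A backdoor path from N to S is any simple undirected path whose first edge points into N (i.e. leaves N via a parent).
Parents of N: {R}.
No simple path from any parent of N reaches S without revisiting N, so there are no backdoor paths.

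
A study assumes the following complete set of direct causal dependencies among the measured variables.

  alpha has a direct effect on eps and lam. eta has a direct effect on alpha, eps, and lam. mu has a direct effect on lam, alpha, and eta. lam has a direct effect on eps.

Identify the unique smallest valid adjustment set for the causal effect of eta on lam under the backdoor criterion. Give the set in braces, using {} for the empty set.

{mu}

Variables eligible for adjustment (non-descendants of eta, excluding eta and lam): {mu}.
Backdoor paths from eta to lam:
  P1: eta <- mu -> alpha -> lam
  P2: eta <- mu -> alpha -> eps <- lam
  P3: eta <- mu -> lam
The empty set is not sufficient: P1 (eta <- mu -> alpha -> lam) has no collider blocking it and no conditioned non-collider, so it is open.
Try {mu}:
  P1: blocked at fork node mu ∈ conditioning set.
  P2: blocked at fork node mu ∈ conditioning set.
  P3: blocked at fork node mu ∈ conditioning set.
{mu} contains no descendant of eta and blocks every backdoor path.
{mu} is the unique smallest valid adjustment set.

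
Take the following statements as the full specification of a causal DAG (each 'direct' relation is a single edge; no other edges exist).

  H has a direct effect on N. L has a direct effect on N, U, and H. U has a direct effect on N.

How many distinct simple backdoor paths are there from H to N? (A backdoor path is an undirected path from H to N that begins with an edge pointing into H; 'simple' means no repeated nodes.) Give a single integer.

A backdoor path from H to N is any simple undirected path whose first edge points into H (i.e. leaves H via a parent).
Parents of H: {L}.
Enumerating:
  P1: H <- L -> U -> N
  P2: H <- L -> N
That exhausts the simple backdoor paths. Count: 2.

2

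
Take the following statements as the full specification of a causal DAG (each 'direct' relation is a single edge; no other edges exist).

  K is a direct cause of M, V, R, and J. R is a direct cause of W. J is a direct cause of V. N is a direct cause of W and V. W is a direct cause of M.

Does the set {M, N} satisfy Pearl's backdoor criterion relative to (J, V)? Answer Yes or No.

No

Backdoor paths from J to V (paths whose first edge points into J):
  P1: J <- K -> R -> W <- N -> V
  P2: J <- K -> M <- W <- N -> V
  P3: J <- K -> V
Condition 1 (no descendant of J in the set): holds — descendants of J are {V}; none are in {M, N}.
Condition 2 (every backdoor path blocked by {M, N}):
  P1: blocked at fork node N ∈ conditioning set.
  P2: blocked at fork node N ∈ conditioning set.
  P3: open — no interior node is in the conditioning set.
{M, N} does not satisfy the backdoor criterion.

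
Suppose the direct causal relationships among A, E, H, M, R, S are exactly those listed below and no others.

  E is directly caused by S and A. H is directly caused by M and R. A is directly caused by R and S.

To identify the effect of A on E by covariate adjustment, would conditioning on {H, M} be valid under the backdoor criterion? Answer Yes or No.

No

Backdoor paths from A to E (paths whose first edge points into A):
  P1: A <- S -> E
Condition 1 (no descendant of A in the set): holds — descendants of A are {E}; none are in {H, M}.
Condition 2 (every backdoor path blocked by {H, M}):
  P1: open — no interior node is in the conditioning set.
{H, M} does not satisfy the backdoor criterion.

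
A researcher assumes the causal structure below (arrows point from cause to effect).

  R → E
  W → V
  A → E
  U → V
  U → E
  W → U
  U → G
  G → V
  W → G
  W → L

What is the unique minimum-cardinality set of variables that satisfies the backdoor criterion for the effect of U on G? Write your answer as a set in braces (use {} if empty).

Variables eligible for adjustment (non-descendants of U, excluding U and G): {A, L, R, W}.
Backdoor paths from U to G:
  P1: U <- W -> G
  P2: U <- W -> V <- G
The empty set is not sufficient: P1 (U <- W -> G) has no collider blocking it and no conditioned non-collider, so it is open.
Try {W}:
  P1: blocked at fork node W ∈ conditioning set.
  P2: blocked at fork node W ∈ conditioning set.
{W} contains no descendant of U and blocks every backdoor path.
No other singleton works — e.g. {R} leaves P1 open — so {W} is the unique smallest valid adjustment set.

{W}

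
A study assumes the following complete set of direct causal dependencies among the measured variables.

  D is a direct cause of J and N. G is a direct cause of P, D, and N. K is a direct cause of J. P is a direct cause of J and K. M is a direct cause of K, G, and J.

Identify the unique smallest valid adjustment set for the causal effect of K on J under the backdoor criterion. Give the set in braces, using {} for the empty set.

Variables eligible for adjustment (non-descendants of K, excluding K and J): {D, G, M, N, P}.
Backdoor paths from K to J:
  P1: K <- M -> G -> P -> J
  P2: K <- M -> G -> D -> J
  P3: K <- M -> G -> N <- D -> J
  P4: K <- M -> J
  P5: K <- P <- G <- M -> J
  P6: K <- P <- G -> D -> J
  P7: K <- P <- G -> N <- D -> J
  P8: K <- P -> J
The empty set is not sufficient: P1 (K <- M -> G -> P -> J) has no collider blocking it and no conditioned non-collider, so it is open.
Try {M, P}:
  P1: blocked at fork node M ∈ conditioning set.
  P2: blocked at fork node M ∈ conditioning set.
  P3: blocked at fork node M ∈ conditioning set.
  P4: blocked at fork node M ∈ conditioning set.
  P5: blocked at chain node P ∈ conditioning set.
  P6: blocked at chain node P ∈ conditioning set.
  P7: blocked at chain node P ∈ conditioning set.
  P8: blocked at fork node P ∈ conditioning set.
{M, P} contains no descendant of K and blocks every backdoor path.
Every element of {M, P} is needed (dropping M leaves P2 open; dropping P leaves P6 open), so no proper subset is valid.
Among all size-2 subsets of the eligible variables, only {M, P} blocks every backdoor path, so it is the unique smallest valid adjustment set.

{M, P}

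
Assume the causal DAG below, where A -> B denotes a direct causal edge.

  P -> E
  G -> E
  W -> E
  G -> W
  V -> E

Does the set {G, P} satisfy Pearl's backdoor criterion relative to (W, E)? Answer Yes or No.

Backdoor paths from W to E (paths whose first edge points into W):
  P1: W <- G -> E
Condition 1 (no descendant of W in the set): holds — descendants of W are {E}; none are in {G, P}.
Condition 2 (every backdoor path blocked by {G, P}):
  P1: blocked at fork node G ∈ conditioning set.
{G, P} satisfies the backdoor criterion.

Yes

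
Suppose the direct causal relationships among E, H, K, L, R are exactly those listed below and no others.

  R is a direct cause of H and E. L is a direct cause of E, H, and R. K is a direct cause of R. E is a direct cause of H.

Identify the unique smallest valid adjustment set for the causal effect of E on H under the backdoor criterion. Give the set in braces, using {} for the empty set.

{L, R}

Variables eligible for adjustment (non-descendants of E, excluding E and H): {K, L, R}.
Backdoor paths from E to H:
  P1: E <- L -> R -> H
  P2: E <- L -> H
  P3: E <- R <- L -> H
  P4: E <- R -> H
The empty set is not sufficient: P1 (E <- L -> R -> H) has no collider blocking it and no conditioned non-collider, so it is open.
Try {L, R}:
  P1: blocked at fork node L ∈ conditioning set.
  P2: blocked at fork node L ∈ conditioning set.
  P3: blocked at chain node R ∈ conditioning set.
  P4: blocked at fork node R ∈ conditioning set.
{L, R} contains no descendant of E and blocks every backdoor path.
Every element of {L, R} is needed (dropping L leaves P2 open; dropping R leaves P4 open), so no proper subset is valid.
Among all size-2 subsets of the eligible variables, only {L, R} blocks every backdoor path, so it is the unique smallest valid adjustment set.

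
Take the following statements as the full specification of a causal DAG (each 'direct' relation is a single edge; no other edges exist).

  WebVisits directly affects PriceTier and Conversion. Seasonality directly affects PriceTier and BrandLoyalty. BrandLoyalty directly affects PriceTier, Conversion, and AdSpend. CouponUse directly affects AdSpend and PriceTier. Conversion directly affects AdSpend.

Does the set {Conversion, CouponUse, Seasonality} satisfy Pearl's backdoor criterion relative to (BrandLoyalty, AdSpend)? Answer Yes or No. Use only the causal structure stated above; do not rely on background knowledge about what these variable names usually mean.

No

Backdoor paths from BrandLoyalty to AdSpend (paths whose first edge points into BrandLoyalty):
  P1: BrandLoyalty <- Seasonality -> PriceTier <- WebVisits -> Conversion -> AdSpend
  P2: BrandLoyalty <- Seasonality -> PriceTier <- CouponUse -> AdSpend
Condition 1 (no descendant of BrandLoyalty in the set): FAILS — Conversion is a descendant of BrandLoyalty.
Condition 2 (every backdoor path blocked by {Conversion, CouponUse, Seasonality}):
  P1: blocked at fork node Seasonality ∈ conditioning set.
  P2: blocked at fork node Seasonality ∈ conditioning set.
{Conversion, CouponUse, Seasonality} does not satisfy the backdoor criterion.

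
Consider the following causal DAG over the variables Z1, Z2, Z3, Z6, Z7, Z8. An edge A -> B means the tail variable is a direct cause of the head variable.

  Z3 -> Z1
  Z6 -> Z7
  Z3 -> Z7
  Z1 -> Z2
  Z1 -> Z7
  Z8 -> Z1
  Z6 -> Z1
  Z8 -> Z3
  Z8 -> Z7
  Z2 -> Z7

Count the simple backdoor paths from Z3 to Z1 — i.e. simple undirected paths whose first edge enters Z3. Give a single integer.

4

A backdoor path from Z3 to Z1 is any simple undirected path whose first edge points into Z3 (i.e. leaves Z3 via a parent).
Parents of Z3: {Z8}.
Enumerating:
  P1: Z3 <- Z8 -> Z1
  P2: Z3 <- Z8 -> Z7 <- Z6 -> Z1
  P3: Z3 <- Z8 -> Z7 <- Z1
  P4: Z3 <- Z8 -> Z7 <- Z2 <- Z1
That exhausts the simple backdoor paths. Count: 4.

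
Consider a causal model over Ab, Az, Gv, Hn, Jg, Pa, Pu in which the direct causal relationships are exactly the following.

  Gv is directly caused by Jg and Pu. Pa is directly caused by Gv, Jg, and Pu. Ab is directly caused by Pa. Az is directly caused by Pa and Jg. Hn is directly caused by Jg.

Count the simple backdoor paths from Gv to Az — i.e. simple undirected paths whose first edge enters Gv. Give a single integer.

4

A backdoor path from Gv to Az is any simple undirected path whose first edge points into Gv (i.e. leaves Gv via a parent).
Parents of Gv: {Jg, Pu}.
Enumerating:
  P1: Gv <- Jg -> Pa -> Az
  P2: Gv <- Jg -> Az
  P3: Gv <- Pu -> Pa <- Jg -> Az
  P4: Gv <- Pu -> Pa -> Az
That exhausts the simple backdoor paths. Count: 4.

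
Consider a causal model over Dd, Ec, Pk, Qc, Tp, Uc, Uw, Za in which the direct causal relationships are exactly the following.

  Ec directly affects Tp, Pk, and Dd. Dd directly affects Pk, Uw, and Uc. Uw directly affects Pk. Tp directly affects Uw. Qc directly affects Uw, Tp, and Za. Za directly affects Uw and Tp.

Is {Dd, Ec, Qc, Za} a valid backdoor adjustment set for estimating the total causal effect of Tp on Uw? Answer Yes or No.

Backdoor paths from Tp to Uw (paths whose first edge points into Tp):
  P1: Tp <- Qc -> Za -> Uw
  P2: Tp <- Qc -> Uw
  P3: Tp <- Za <- Qc -> Uw
  P4: Tp <- Za -> Uw
  P5: Tp <- Ec -> Dd -> Uw
  P6: Tp <- Ec -> Dd -> Pk <- Uw
  P7: Tp <- Ec -> Pk <- Dd -> Uw
  P8: Tp <- Ec -> Pk <- Uw
Condition 1 (no descendant of Tp in the set): holds — descendants of Tp are {Pk, Uw}; none are in {Dd, Ec, Qc, Za}.
Condition 2 (every backdoor path blocked by {Dd, Ec, Qc, Za}):
  P1: blocked at fork node Qc ∈ conditioning set.
  P2: blocked at fork node Qc ∈ conditioning set.
  P3: blocked at chain node Za ∈ conditioning set.
  P4: blocked at fork node Za ∈ conditioning set.
  P5: blocked at fork node Ec ∈ conditioning set.
  P6: blocked at fork node Ec ∈ conditioning set.
  P7: blocked at fork node Ec ∈ conditioning set.
  P8: blocked at fork node Ec ∈ conditioning set.
{Dd, Ec, Qc, Za} satisfies the backdoor criterion.

Yes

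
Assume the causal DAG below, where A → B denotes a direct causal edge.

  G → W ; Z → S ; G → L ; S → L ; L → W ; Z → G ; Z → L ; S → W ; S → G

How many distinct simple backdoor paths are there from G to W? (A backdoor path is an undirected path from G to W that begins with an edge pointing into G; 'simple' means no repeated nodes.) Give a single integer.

7

A backdoor path from G to W is any simple undirected path whose first edge points into G (i.e. leaves G via a parent).
Parents of G: {S, Z}.
Enumerating:
  P1: G <- Z -> S -> L -> W
  P2: G <- Z -> S -> W
  P3: G <- Z -> L <- S -> W
  P4: G <- Z -> L -> W
  P5: G <- S <- Z -> L -> W
  P6: G <- S -> L -> W
  P7: G <- S -> W
That exhausts the simple backdoor paths. Count: 7.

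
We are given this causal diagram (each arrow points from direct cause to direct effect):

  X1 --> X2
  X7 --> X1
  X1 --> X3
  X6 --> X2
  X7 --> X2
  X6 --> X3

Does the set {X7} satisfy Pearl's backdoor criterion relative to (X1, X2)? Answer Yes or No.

Backdoor paths from X1 to X2 (paths whose first edge points into X1):
  P1: X1 <- X7 -> X2
Condition 1 (no descendant of X1 in the set): holds — descendants of X1 are {X2, X3}; none are in {X7}.
Condition 2 (every backdoor path blocked by {X7}):
  P1: blocked at fork node X7 ∈ conditioning set.
{X7} satisfies the backdoor criterion.

Yes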